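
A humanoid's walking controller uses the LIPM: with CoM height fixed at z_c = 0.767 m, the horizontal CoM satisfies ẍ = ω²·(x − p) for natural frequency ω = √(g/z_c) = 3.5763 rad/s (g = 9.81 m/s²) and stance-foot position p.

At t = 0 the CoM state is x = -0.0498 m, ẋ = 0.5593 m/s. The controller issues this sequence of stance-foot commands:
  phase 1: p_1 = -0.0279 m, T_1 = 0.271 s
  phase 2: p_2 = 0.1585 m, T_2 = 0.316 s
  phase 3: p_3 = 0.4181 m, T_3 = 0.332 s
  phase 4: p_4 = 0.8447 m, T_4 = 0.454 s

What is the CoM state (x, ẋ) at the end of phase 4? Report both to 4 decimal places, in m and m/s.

x = 1.8786, ẋ = 4.0720

phase 1: p=-0.0279, T=0.271, ωT=0.969177, cosh=1.507585, sinh=1.128190; start (x,ẋ)=(-0.049800, 0.559300) → end (x,ẋ)=(0.115522, 0.754831)
phase 2: p=0.1585, T=0.316, ωT=1.130111, cosh=1.709498, sinh=1.386501; start (x,ẋ)=(0.115522, 0.754831) → end (x,ẋ)=(0.377671, 1.077276)
phase 3: p=0.4181, T=0.332, ωT=1.187332, cosh=1.791678, sinh=1.486644; start (x,ẋ)=(0.377671, 1.077276) → end (x,ẋ)=(0.793481, 1.715186)
phase 4: p=0.8447, T=0.454, ωT=1.623640, cosh=2.634349, sinh=2.437169; start (x,ẋ)=(0.793481, 1.715186) → end (x,ẋ)=(1.878634, 4.071975)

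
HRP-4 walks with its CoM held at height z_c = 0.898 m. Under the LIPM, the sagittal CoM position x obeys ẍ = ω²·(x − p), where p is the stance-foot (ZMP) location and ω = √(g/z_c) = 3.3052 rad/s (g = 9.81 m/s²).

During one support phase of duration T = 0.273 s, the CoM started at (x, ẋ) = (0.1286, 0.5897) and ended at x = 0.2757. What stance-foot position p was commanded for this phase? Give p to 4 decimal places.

p = 0.2127

ωT = 3.3052·0.273 = 0.902320; cosh(ωT) = 1.435471, sinh(ωT) = 1.029844
x(T) = p + (x₀−p)·cosh(ωT) + (ẋ₀/ω)·sinh(ωT) ⇒ p·(1 − cosh) = x(T) − x₀·cosh − (ẋ₀/ω)·sinh
numerator   = 0.2757 − (0.1286)·1.435471 − (0.5897/3.3052)·1.029844 = -0.092642
denominator = 1 − 1.435471 = -0.435471
p = -0.092642 / -0.435471 = 0.2127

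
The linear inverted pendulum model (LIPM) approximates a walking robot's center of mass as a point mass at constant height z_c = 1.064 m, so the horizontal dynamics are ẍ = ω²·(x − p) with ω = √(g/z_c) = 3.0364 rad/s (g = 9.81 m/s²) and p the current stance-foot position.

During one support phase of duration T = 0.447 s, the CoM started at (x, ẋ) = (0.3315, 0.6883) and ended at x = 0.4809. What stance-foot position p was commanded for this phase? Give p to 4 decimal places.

ωT = 3.0364·0.447 = 1.357271; cosh(ωT) = 2.071468, sinh(ωT) = 1.814106
x(T) = p + (x₀−p)·cosh(ωT) + (ẋ₀/ω)·sinh(ωT) ⇒ p·(1 − cosh) = x(T) − x₀·cosh − (ẋ₀/ω)·sinh
numerator   = 0.4809 − (0.3315)·2.071468 − (0.6883/3.0364)·1.814106 = -0.617019
denominator = 1 − 2.071468 = -1.071468
p = -0.617019 / -1.071468 = 0.5759

p = 0.5759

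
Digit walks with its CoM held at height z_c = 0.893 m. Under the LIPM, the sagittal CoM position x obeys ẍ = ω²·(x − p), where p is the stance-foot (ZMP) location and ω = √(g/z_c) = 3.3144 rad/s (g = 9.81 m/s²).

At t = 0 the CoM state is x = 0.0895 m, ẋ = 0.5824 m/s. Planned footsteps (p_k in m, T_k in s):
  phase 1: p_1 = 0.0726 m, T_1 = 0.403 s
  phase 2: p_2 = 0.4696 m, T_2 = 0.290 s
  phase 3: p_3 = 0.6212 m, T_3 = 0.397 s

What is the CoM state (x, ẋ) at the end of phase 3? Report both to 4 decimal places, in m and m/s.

x = 1.9307, ẋ = 4.6243

phase 1: p=0.0726, T=0.403, ωT=1.335703, cosh=2.032821, sinh=1.769848; start (x,ẋ)=(0.089500, 0.582400) → end (x,ẋ)=(0.417949, 1.283050)
phase 2: p=0.4696, T=0.290, ωT=0.961176, cosh=1.498606, sinh=1.116163; start (x,ẋ)=(0.417949, 1.283050) → end (x,ẋ)=(0.824278, 1.731708)
phase 3: p=0.6212, T=0.397, ωT=1.315817, cosh=1.998025, sinh=1.729770; start (x,ẋ)=(0.824278, 1.731708) → end (x,ẋ)=(1.930725, 4.624271)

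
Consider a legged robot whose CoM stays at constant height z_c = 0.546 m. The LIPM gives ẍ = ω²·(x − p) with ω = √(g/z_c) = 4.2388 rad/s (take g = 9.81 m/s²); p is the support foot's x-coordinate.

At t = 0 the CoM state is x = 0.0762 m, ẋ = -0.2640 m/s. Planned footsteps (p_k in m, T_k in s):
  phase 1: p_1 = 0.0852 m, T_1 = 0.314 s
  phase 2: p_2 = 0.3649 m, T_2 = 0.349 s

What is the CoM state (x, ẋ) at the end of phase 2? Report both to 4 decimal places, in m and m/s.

phase 1: p=0.0852, T=0.314, ωT=1.330983, cosh=2.024490, sinh=1.760273; start (x,ẋ)=(0.076200, -0.264000) → end (x,ẋ)=(-0.042653, -0.601618)
phase 2: p=0.3649, T=0.349, ωT=1.479341, cosh=2.308920, sinh=2.081132; start (x,ẋ)=(-0.042653, -0.601618) → end (x,ẋ)=(-0.871486, -4.984322)

x = -0.8715, ẋ = -4.9843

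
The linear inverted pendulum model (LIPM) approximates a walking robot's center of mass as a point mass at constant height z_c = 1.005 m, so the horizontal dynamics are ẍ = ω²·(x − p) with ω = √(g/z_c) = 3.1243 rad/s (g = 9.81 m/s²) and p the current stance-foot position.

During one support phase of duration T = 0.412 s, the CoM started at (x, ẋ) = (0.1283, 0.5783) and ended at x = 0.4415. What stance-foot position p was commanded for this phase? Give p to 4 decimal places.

ωT = 3.1243·0.412 = 1.287212; cosh(ωT) = 1.949355, sinh(ωT) = 1.673316
x(T) = p + (x₀−p)·cosh(ωT) + (ẋ₀/ω)·sinh(ωT) ⇒ p·(1 − cosh) = x(T) − x₀·cosh − (ẋ₀/ω)·sinh
numerator   = 0.4415 − (0.1283)·1.949355 − (0.5783/3.1243)·1.673316 = -0.118329
denominator = 1 − 1.949355 = -0.949355
p = -0.118329 / -0.949355 = 0.1246

p = 0.1246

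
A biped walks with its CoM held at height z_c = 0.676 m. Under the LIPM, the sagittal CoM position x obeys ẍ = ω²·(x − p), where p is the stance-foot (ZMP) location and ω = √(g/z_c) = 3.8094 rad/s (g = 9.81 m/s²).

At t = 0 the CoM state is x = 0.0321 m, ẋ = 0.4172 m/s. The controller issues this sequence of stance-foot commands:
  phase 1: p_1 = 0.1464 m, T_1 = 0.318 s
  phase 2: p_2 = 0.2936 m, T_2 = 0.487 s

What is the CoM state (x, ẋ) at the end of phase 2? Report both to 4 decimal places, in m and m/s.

x = -0.2450, ẋ = -1.9242

phase 1: p=0.1464, T=0.318, ωT=1.211389, cosh=1.827965, sinh=1.530182; start (x,ẋ)=(0.032100, 0.417200) → end (x,ẋ)=(0.105047, 0.096364)
phase 2: p=0.2936, T=0.487, ωT=1.855178, cosh=3.274630, sinh=3.118205; start (x,ẋ)=(0.105047, 0.096364) → end (x,ẋ)=(-0.244963, -1.924170)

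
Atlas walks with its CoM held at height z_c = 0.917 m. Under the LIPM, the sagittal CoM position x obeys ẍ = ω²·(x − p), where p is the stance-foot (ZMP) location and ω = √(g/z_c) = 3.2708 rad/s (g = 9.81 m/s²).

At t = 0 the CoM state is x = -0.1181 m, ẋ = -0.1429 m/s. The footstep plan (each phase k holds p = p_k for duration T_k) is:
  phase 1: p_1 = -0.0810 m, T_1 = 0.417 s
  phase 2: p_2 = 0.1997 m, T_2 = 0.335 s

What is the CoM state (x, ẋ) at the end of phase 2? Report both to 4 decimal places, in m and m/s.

phase 1: p=-0.0810, T=0.417, ωT=1.363924, cosh=2.083583, sinh=1.827927; start (x,ẋ)=(-0.118100, -0.142900) → end (x,ẋ)=(-0.238162, -0.519557)
phase 2: p=0.1997, T=0.335, ωT=1.095718, cosh=1.662815, sinh=1.328515; start (x,ẋ)=(-0.238162, -0.519557) → end (x,ẋ)=(-0.739415, -2.766573)

x = -0.7394, ẋ = -2.7666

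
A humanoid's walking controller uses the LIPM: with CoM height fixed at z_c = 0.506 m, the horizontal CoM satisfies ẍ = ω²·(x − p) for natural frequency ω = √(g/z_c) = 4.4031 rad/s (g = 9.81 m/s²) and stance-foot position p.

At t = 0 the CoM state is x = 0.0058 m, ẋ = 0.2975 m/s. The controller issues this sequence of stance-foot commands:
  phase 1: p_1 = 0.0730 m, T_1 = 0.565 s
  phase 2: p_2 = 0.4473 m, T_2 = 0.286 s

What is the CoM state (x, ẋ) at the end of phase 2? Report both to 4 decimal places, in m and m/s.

x = -0.2590, ẋ = -2.6279

phase 1: p=0.0730, T=0.565, ωT=2.487751, cosh=6.058642, sinh=5.975545; start (x,ẋ)=(0.005800, 0.297500) → end (x,ẋ)=(0.069603, 0.034352)
phase 2: p=0.4473, T=0.286, ωT=1.259287, cosh=1.903382, sinh=1.619525; start (x,ẋ)=(0.069603, 0.034352) → end (x,ẋ)=(-0.258966, -2.627946)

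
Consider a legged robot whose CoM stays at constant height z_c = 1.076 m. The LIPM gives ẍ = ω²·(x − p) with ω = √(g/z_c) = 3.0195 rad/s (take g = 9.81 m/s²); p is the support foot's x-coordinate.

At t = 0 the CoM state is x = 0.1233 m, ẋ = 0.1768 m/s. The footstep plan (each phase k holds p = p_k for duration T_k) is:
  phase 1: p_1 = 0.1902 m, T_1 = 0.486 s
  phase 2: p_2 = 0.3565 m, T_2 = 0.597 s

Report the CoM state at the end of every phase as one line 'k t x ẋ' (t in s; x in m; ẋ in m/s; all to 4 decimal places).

1 0.4860 0.1576 -0.0110
2 1.0830 -0.2738 -1.8059

phase 1: p=0.1902, T=0.486, ωT=1.467477, cosh=2.284391, sinh=2.053885; start (x,ẋ)=(0.123300, 0.176800) → end (x,ẋ)=(0.157635, -0.011014)
phase 2: p=0.3565, T=0.597, ωT=1.802641, cosh=3.115256, sinh=2.950393; start (x,ẋ)=(0.157635, -0.011014) → end (x,ẋ)=(-0.273778, -1.805943)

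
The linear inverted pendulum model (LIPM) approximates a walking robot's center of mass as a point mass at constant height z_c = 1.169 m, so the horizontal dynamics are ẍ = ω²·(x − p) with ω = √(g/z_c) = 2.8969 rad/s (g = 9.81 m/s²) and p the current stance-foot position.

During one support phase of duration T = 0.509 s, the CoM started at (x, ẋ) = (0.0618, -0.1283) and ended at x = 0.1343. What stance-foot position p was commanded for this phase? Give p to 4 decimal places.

ωT = 2.8969·0.509 = 1.474522; cosh(ωT) = 2.298918, sinh(ωT) = 2.070030
x(T) = p + (x₀−p)·cosh(ωT) + (ẋ₀/ω)·sinh(ωT) ⇒ p·(1 − cosh) = x(T) − x₀·cosh − (ẋ₀/ω)·sinh
numerator   = 0.1343 − (0.0618)·2.298918 − (-0.1283/2.8969)·2.070030 = 0.083906
denominator = 1 − 2.298918 = -1.298918
p = 0.083906 / -1.298918 = -0.0646

p = -0.0646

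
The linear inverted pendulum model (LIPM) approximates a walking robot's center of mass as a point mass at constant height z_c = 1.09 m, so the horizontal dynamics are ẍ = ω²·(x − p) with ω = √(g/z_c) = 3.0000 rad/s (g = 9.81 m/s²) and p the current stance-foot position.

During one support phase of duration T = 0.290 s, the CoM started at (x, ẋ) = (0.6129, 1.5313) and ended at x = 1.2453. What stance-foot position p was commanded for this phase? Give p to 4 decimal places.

ωT = 3.0000·0.290 = 0.870000; cosh(ωT) = 1.402931, sinh(ωT) = 0.983980
x(T) = p + (x₀−p)·cosh(ωT) + (ẋ₀/ω)·sinh(ωT) ⇒ p·(1 − cosh) = x(T) − x₀·cosh − (ẋ₀/ω)·sinh
numerator   = 1.2453 − (0.6129)·1.402931 − (1.5313/3.0000)·0.983980 = -0.116813
denominator = 1 − 1.402931 = -0.402931
p = -0.116813 / -0.402931 = 0.2899

p = 0.2899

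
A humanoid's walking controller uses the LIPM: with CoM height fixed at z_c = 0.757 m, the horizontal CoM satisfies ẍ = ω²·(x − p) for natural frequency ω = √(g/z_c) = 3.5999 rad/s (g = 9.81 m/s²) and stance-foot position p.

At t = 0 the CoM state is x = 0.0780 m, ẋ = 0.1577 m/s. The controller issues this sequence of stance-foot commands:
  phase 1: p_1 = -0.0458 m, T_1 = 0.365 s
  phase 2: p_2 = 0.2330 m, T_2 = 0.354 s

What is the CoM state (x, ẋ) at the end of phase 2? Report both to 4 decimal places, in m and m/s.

phase 1: p=-0.0458, T=0.365, ωT=1.313963, cosh=1.994823, sinh=1.726070; start (x,ẋ)=(0.078000, 0.157700) → end (x,ẋ)=(0.276773, 1.083837)
phase 2: p=0.2330, T=0.354, ωT=1.274365, cosh=1.928018, sinh=1.648410; start (x,ẋ)=(0.276773, 1.083837) → end (x,ẋ)=(0.813688, 2.349409)

x = 0.8137, ẋ = 2.3494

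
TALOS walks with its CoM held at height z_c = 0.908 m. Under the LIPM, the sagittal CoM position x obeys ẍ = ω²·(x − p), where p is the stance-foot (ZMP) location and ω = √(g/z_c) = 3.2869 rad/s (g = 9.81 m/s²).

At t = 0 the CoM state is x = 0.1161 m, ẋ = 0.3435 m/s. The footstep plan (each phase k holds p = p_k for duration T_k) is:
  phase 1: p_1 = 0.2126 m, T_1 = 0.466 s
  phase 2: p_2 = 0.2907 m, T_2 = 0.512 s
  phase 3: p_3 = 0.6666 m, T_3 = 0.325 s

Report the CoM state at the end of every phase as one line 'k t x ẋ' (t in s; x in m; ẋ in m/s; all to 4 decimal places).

phase 1: p=0.2126, T=0.466, ωT=1.531695, cosh=2.421091, sinh=2.204922; start (x,ẋ)=(0.116100, 0.343500) → end (x,ẋ)=(0.209392, 0.132275)
phase 2: p=0.2907, T=0.512, ωT=1.682893, cosh=2.783468, sinh=2.597632; start (x,ẋ)=(0.209392, 0.132275) → end (x,ẋ)=(0.168918, -0.326040)
phase 3: p=0.6666, T=0.325, ωT=1.068242, cosh=1.626936, sinh=1.283324; start (x,ẋ)=(0.168918, -0.326040) → end (x,ẋ)=(-0.270395, -2.629749)

1 0.4660 0.2094 0.1323
2 0.9780 0.1689 -0.3260
3 1.3030 -0.2704 -2.6297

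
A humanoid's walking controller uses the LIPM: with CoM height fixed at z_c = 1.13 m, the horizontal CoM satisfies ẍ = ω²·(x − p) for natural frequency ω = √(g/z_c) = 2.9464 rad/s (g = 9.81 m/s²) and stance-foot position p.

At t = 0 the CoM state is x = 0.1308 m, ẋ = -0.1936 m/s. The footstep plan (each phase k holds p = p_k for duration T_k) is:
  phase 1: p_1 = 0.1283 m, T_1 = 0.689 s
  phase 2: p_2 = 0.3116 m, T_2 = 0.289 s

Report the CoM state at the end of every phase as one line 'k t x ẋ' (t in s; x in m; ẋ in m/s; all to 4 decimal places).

1 0.6890 -0.1079 -0.7222
2 0.9780 -0.5042 -2.1846

phase 1: p=0.1283, T=0.689, ωT=2.030070, cosh=3.872971, sinh=3.741645; start (x,ẋ)=(0.130800, -0.193600) → end (x,ẋ)=(-0.107871, -0.722246)
phase 2: p=0.3116, T=0.289, ωT=0.851510, cosh=1.384976, sinh=0.958206; start (x,ẋ)=(-0.107871, -0.722246) → end (x,ẋ)=(-0.504241, -2.184568)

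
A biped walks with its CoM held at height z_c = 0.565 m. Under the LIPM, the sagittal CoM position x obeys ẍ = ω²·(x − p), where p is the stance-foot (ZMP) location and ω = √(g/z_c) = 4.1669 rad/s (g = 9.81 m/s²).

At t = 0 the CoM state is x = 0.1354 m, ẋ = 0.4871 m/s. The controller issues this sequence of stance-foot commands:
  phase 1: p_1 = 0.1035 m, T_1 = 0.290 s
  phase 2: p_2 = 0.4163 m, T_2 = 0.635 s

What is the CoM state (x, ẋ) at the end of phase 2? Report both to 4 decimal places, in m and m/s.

phase 1: p=0.1035, T=0.290, ωT=1.208401, cosh=1.823401, sinh=1.524726; start (x,ẋ)=(0.135400, 0.487100) → end (x,ẋ)=(0.339903, 1.090851)
phase 2: p=0.4163, T=0.635, ωT=2.645981, cosh=7.084105, sinh=7.013170; start (x,ẋ)=(0.339903, 1.090851) → end (x,ẋ)=(1.711071, 5.495145)

x = 1.7111, ẋ = 5.4951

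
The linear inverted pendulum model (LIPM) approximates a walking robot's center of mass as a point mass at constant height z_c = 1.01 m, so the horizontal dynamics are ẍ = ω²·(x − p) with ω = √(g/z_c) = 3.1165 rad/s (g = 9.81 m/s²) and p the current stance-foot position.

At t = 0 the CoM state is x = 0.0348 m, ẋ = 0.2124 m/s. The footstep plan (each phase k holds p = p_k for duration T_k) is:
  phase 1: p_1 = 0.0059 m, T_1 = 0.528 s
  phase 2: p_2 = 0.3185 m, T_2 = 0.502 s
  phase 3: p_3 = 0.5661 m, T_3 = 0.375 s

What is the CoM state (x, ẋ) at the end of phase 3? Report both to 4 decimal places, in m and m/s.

x = 1.5839, ẋ = 3.4766

phase 1: p=0.0059, T=0.528, ωT=1.645512, cosh=2.688289, sinh=2.495375; start (x,ẋ)=(0.034800, 0.212400) → end (x,ẋ)=(0.253660, 0.795743)
phase 2: p=0.3185, T=0.502, ωT=1.564483, cosh=2.494700, sinh=2.285503; start (x,ẋ)=(0.253660, 0.795743) → end (x,ẋ)=(0.740306, 1.523298)
phase 3: p=0.5661, T=0.375, ωT=1.168687, cosh=1.764271, sinh=1.453496; start (x,ẋ)=(0.740306, 1.523298) → end (x,ẋ)=(1.583893, 3.476630)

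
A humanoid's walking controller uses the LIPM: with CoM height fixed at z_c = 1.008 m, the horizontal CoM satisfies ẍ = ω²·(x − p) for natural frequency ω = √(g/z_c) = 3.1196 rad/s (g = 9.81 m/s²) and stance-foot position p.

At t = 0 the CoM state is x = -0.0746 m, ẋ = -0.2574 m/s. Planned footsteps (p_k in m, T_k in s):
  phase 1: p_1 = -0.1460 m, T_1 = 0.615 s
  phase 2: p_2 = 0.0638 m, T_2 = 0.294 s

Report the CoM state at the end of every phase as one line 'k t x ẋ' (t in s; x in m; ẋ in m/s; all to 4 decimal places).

1 0.6150 -0.1725 -0.1533
2 0.9090 -0.3308 -0.9975

phase 1: p=-0.1460, T=0.615, ωT=1.918554, cosh=3.478961, sinh=3.332142; start (x,ẋ)=(-0.074600, -0.257400) → end (x,ẋ)=(-0.172539, -0.153285)
phase 2: p=0.0638, T=0.294, ωT=0.917162, cosh=1.450916, sinh=1.051264; start (x,ẋ)=(-0.172539, -0.153285) → end (x,ẋ)=(-0.330763, -0.997484)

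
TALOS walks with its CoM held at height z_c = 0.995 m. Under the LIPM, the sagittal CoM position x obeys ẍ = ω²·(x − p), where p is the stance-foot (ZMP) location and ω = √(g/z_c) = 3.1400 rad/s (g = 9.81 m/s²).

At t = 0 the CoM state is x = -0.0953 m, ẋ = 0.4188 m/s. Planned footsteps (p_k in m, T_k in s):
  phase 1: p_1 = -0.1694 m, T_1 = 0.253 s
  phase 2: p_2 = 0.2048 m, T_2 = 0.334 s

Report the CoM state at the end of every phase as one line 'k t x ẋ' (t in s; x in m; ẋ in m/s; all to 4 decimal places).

1 0.2530 0.0468 0.7630
2 0.5870 0.2558 0.6014

phase 1: p=-0.1694, T=0.253, ωT=0.794420, cosh=1.332500, sinh=0.880657; start (x,ẋ)=(-0.095300, 0.418800) → end (x,ẋ)=(0.046797, 0.762957)
phase 2: p=0.2048, T=0.334, ωT=1.048760, cosh=1.602241, sinh=1.251869; start (x,ẋ)=(0.046797, 0.762957) → end (x,ẋ)=(0.255819, 0.601350)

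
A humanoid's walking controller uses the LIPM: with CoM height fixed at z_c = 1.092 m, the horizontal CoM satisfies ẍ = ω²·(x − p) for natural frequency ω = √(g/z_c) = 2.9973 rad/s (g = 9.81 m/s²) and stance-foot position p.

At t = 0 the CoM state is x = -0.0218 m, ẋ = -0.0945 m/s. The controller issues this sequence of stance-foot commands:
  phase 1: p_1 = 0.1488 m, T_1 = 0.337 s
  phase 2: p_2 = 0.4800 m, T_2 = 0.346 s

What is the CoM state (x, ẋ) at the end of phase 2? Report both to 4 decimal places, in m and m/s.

x = -0.8377, ẋ = -3.5437

phase 1: p=0.1488, T=0.337, ωT=1.010090, cosh=1.555017, sinh=1.190831; start (x,ẋ)=(-0.021800, -0.094500) → end (x,ẋ)=(-0.154031, -0.755868)
phase 2: p=0.4800, T=0.346, ωT=1.037066, cosh=1.587711, sinh=1.233217; start (x,ẋ)=(-0.154031, -0.755868) → end (x,ẋ)=(-0.837654, -3.543682)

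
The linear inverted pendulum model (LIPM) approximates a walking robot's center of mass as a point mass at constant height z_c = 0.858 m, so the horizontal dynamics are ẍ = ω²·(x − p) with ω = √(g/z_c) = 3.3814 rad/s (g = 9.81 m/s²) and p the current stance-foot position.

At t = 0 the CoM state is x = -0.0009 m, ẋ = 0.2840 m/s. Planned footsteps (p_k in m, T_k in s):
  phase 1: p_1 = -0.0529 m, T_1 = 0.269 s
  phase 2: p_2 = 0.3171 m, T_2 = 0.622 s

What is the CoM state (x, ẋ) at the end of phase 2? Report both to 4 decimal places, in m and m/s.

phase 1: p=-0.0529, T=0.269, ωT=0.909597, cosh=1.443004, sinh=1.040317; start (x,ẋ)=(-0.000900, 0.284000) → end (x,ẋ)=(0.109511, 0.592735)
phase 2: p=0.3171, T=0.622, ωT=2.103231, cosh=4.157329, sinh=4.035267; start (x,ẋ)=(0.109511, 0.592735) → end (x,ẋ)=(0.161438, -0.368324)

x = 0.1614, ẋ = -0.3683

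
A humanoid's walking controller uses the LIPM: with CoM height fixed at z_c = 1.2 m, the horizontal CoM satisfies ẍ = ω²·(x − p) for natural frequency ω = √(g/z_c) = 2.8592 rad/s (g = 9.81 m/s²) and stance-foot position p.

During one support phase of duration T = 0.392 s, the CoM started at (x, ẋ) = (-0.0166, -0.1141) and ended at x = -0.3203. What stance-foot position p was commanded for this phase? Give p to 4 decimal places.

ωT = 2.8592·0.392 = 1.120806; cosh(ωT) = 1.696672, sinh(ωT) = 1.370655
x(T) = p + (x₀−p)·cosh(ωT) + (ẋ₀/ω)·sinh(ωT) ⇒ p·(1 − cosh) = x(T) − x₀·cosh − (ẋ₀/ω)·sinh
numerator   = -0.3203 − (-0.0166)·1.696672 − (-0.1141/2.8592)·1.370655 = -0.237438
denominator = 1 − 1.696672 = -0.696672
p = -0.237438 / -0.696672 = 0.3408

p = 0.3408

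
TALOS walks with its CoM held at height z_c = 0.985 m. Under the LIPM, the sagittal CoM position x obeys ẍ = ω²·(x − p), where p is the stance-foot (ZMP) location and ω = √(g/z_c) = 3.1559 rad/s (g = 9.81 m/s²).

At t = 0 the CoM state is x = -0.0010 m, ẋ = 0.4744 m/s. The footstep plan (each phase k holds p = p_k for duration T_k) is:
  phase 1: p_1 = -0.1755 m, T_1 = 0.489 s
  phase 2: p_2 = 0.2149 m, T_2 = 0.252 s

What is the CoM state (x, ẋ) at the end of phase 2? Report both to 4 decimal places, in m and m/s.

x = 1.3791, ẋ = 4.2229

phase 1: p=-0.1755, T=0.489, ωT=1.543235, cosh=2.446697, sinh=2.233008; start (x,ẋ)=(-0.001000, 0.474400) → end (x,ẋ)=(0.587118, 2.390441)
phase 2: p=0.2149, T=0.252, ωT=0.795287, cosh=1.333264, sinh=0.881812; start (x,ẋ)=(0.587118, 2.390441) → end (x,ẋ)=(1.379095, 4.222938)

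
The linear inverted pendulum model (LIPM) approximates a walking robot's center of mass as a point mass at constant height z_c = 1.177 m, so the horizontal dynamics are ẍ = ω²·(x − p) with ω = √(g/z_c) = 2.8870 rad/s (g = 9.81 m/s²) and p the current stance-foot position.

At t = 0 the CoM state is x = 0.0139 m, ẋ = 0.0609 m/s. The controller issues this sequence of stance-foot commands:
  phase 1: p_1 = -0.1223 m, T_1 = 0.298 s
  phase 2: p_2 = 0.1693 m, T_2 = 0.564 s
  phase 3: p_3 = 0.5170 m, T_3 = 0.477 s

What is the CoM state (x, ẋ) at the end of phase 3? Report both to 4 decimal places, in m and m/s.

phase 1: p=-0.1223, T=0.298, ωT=0.860326, cosh=1.393478, sinh=0.970454; start (x,ẋ)=(0.013900, 0.060900) → end (x,ẋ)=(0.087963, 0.466454)
phase 2: p=0.1693, T=0.564, ωT=1.628268, cosh=2.645656, sinh=2.449387; start (x,ẋ)=(0.087963, 0.466454) → end (x,ẋ)=(0.349859, 0.658912)
phase 3: p=0.5170, T=0.477, ωT=1.377099, cosh=2.107848, sinh=1.855539; start (x,ẋ)=(0.349859, 0.658912) → end (x,ẋ)=(0.588190, 0.493522)

x = 0.5882, ẋ = 0.4935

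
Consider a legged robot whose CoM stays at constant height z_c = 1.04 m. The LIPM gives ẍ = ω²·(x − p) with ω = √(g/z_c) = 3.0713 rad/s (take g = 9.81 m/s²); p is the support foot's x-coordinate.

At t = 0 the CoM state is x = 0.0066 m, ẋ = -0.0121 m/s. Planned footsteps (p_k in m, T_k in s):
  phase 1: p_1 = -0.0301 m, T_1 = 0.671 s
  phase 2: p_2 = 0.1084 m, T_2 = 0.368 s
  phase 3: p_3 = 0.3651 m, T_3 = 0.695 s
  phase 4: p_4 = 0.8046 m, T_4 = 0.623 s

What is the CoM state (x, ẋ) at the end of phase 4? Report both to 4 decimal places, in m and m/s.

x = 2.4598, ẋ = 5.2988

phase 1: p=-0.0301, T=0.671, ωT=2.060842, cosh=3.989964, sinh=3.862617; start (x,ẋ)=(0.006600, -0.012100) → end (x,ẋ)=(0.101114, 0.387103)
phase 2: p=0.1084, T=0.368, ωT=1.130238, cosh=1.709675, sinh=1.386719; start (x,ẋ)=(0.101114, 0.387103) → end (x,ẋ)=(0.270724, 0.630790)
phase 3: p=0.3651, T=0.695, ωT=2.134553, cosh=4.285784, sinh=4.167487; start (x,ẋ)=(0.270724, 0.630790) → end (x,ẋ)=(0.816551, 1.495452)
phase 4: p=0.8046, T=0.623, ωT=1.913420, cosh=3.461899, sinh=3.314324; start (x,ẋ)=(0.816551, 1.495452) → end (x,ẋ)=(2.459757, 5.298759)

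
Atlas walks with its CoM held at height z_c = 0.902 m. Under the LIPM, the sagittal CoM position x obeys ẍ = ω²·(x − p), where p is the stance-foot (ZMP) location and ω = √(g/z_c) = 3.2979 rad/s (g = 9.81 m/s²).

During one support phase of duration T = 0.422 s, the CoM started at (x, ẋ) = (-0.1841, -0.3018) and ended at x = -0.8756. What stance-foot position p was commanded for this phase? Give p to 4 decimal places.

p = 0.2730

ωT = 3.2979·0.422 = 1.391714; cosh(ωT) = 2.135193, sinh(ωT) = 1.886544
x(T) = p + (x₀−p)·cosh(ωT) + (ẋ₀/ω)·sinh(ωT) ⇒ p·(1 − cosh) = x(T) − x₀·cosh − (ẋ₀/ω)·sinh
numerator   = -0.8756 − (-0.1841)·2.135193 − (-0.3018/3.2979)·1.886544 = -0.309868
denominator = 1 − 2.135193 = -1.135193
p = -0.309868 / -1.135193 = 0.2730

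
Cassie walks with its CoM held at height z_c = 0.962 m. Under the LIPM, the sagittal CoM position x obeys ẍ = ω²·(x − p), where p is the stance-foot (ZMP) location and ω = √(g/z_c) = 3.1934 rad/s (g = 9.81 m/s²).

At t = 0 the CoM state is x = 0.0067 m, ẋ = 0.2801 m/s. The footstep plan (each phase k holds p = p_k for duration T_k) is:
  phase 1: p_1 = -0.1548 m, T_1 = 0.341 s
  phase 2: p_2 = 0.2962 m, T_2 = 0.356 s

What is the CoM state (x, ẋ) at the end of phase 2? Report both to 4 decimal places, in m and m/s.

phase 1: p=-0.1548, T=0.341, ωT=1.088949, cosh=1.653860, sinh=1.317291; start (x,ẋ)=(0.006700, 0.280100) → end (x,ẋ)=(0.227841, 1.142618)
phase 2: p=0.2962, T=0.356, ωT=1.136850, cosh=1.718882, sinh=1.398054; start (x,ẋ)=(0.227841, 1.142618) → end (x,ẋ)=(0.678931, 1.658833)

x = 0.6789, ẋ = 1.6588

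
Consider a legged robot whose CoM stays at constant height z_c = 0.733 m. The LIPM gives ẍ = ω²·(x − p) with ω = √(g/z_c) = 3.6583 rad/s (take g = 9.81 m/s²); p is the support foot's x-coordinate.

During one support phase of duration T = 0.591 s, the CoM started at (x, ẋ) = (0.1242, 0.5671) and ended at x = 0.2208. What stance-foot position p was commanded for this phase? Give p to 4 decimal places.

ωT = 3.6583·0.591 = 2.162055; cosh(ωT) = 4.402033, sinh(ωT) = 4.286945
x(T) = p + (x₀−p)·cosh(ωT) + (ẋ₀/ω)·sinh(ωT) ⇒ p·(1 − cosh) = x(T) − x₀·cosh − (ẋ₀/ω)·sinh
numerator   = 0.2208 − (0.1242)·4.402033 − (0.5671/3.6583)·4.286945 = -0.990483
denominator = 1 − 4.402033 = -3.402033
p = -0.990483 / -3.402033 = 0.2911

p = 0.2911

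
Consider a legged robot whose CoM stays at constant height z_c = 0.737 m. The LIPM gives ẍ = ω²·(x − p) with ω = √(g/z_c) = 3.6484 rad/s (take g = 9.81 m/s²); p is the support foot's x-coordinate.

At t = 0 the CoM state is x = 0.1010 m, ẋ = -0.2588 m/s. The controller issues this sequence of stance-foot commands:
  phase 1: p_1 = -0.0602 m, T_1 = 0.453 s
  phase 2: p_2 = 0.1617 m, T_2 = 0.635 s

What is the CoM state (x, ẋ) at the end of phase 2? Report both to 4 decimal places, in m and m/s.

phase 1: p=-0.0602, T=0.453, ωT=1.652725, cosh=2.706358, sinh=2.514831; start (x,ẋ)=(0.101000, -0.258800) → end (x,ẋ)=(0.197675, 0.778622)
phase 2: p=0.1617, T=0.635, ωT=2.316734, cosh=5.120545, sinh=5.021950; start (x,ẋ)=(0.197675, 0.778622) → end (x,ẋ)=(1.417669, 4.646105)

x = 1.4177, ẋ = 4.6461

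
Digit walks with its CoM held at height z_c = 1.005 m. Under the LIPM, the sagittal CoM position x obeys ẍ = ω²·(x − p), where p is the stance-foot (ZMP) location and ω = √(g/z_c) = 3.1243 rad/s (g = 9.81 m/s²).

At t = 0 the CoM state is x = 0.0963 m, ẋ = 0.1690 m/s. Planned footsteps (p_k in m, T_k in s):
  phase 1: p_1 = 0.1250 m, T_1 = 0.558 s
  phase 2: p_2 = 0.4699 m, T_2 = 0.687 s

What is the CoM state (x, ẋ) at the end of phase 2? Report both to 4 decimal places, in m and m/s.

phase 1: p=0.1250, T=0.558, ωT=1.743359, cosh=2.945724, sinh=2.770792; start (x,ẋ)=(0.096300, 0.169000) → end (x,ẋ)=(0.190336, 0.249378)
phase 2: p=0.4699, T=0.687, ωT=2.146394, cosh=4.335431, sinh=4.218527; start (x,ẋ)=(0.190336, 0.249378) → end (x,ẋ)=(-0.405414, -2.603482)

x = -0.4054, ẋ = -2.6035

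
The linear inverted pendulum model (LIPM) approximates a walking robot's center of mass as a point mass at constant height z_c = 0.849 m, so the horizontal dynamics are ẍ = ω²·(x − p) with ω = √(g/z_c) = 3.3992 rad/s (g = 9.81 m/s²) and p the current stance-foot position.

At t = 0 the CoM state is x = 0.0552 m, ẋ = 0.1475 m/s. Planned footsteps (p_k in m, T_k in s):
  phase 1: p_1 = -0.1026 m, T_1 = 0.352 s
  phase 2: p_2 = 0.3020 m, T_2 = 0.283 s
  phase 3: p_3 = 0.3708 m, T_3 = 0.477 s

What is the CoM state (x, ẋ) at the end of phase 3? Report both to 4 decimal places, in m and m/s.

x = 1.9044, ẋ = 5.3544

phase 1: p=-0.1026, T=0.352, ωT=1.196518, cosh=1.805411, sinh=1.503167; start (x,ẋ)=(0.055200, 0.147500) → end (x,ẋ)=(0.247520, 1.072587)
phase 2: p=0.3020, T=0.283, ωT=0.961974, cosh=1.499497, sinh=1.117359; start (x,ẋ)=(0.247520, 1.072587) → end (x,ẋ)=(0.572880, 1.401420)
phase 3: p=0.3708, T=0.477, ωT=1.621418, cosh=2.628940, sinh=2.431322; start (x,ẋ)=(0.572880, 1.401420) → end (x,ẋ)=(1.904441, 5.354352)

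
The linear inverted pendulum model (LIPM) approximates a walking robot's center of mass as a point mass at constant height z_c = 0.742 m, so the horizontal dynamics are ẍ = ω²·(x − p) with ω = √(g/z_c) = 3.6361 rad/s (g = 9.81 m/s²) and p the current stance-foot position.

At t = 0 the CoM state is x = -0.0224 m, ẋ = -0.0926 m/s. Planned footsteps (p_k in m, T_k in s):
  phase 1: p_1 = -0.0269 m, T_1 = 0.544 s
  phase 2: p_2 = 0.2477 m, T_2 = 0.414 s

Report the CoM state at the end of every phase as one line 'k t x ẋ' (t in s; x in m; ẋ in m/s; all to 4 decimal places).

phase 1: p=-0.0269, T=0.544, ωT=1.978038, cosh=3.683445, sinh=3.545105; start (x,ẋ)=(-0.022400, -0.092600) → end (x,ẋ)=(-0.100607, -0.283080)
phase 2: p=0.2477, T=0.414, ωT=1.505345, cosh=2.363825, sinh=2.141885; start (x,ẋ)=(-0.100607, -0.283080) → end (x,ẋ)=(-0.742389, -3.381806)

1 0.5440 -0.1006 -0.2831
2 0.9580 -0.7424 -3.3818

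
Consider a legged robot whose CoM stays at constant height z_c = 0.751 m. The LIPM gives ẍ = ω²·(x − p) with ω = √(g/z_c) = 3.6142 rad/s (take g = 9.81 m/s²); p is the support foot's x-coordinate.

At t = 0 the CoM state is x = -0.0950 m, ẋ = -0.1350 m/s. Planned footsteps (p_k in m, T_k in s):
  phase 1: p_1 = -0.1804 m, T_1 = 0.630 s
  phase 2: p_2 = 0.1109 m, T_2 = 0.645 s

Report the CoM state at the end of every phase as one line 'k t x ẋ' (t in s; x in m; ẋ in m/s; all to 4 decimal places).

1 0.6300 0.0601 0.8235
2 1.2750 1.0081 3.3404

phase 1: p=-0.1804, T=0.630, ωT=2.276946, cosh=4.924733, sinh=4.822135; start (x,ẋ)=(-0.095000, -0.135000) → end (x,ẋ)=(0.060053, 0.823526)
phase 2: p=0.1109, T=0.645, ωT=2.331159, cosh=5.193522, sinh=5.096339; start (x,ẋ)=(0.060053, 0.823526) → end (x,ẋ)=(1.008067, 3.340432)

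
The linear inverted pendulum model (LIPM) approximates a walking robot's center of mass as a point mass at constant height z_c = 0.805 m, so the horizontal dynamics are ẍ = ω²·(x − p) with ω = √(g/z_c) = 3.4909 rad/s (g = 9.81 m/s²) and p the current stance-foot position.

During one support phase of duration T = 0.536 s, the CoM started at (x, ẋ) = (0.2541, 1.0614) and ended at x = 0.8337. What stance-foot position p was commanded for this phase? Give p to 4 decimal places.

ωT = 3.4909·0.536 = 1.871122; cosh(ωT) = 3.324767, sinh(ωT) = 3.170816
x(T) = p + (x₀−p)·cosh(ωT) + (ẋ₀/ω)·sinh(ωT) ⇒ p·(1 − cosh) = x(T) − x₀·cosh − (ẋ₀/ω)·sinh
numerator   = 0.8337 − (0.2541)·3.324767 − (1.0614/3.4909)·3.170816 = -0.975202
denominator = 1 − 3.324767 = -2.324767
p = -0.975202 / -2.324767 = 0.4195

p = 0.4195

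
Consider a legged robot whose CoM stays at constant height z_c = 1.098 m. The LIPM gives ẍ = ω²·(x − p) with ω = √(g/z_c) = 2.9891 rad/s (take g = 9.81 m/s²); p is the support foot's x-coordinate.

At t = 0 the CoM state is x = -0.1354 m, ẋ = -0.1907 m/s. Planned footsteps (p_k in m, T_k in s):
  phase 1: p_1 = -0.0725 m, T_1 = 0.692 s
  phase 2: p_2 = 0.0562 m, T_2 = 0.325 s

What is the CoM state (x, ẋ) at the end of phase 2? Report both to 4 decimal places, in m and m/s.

x = -1.4624, ẋ = -4.3936

phase 1: p=-0.0725, T=0.692, ωT=2.068457, cosh=4.019493, sinh=3.893113; start (x,ẋ)=(-0.135400, -0.190700) → end (x,ẋ)=(-0.573701, -1.498479)
phase 2: p=0.0562, T=0.325, ωT=0.971458, cosh=1.510161, sinh=1.131631; start (x,ẋ)=(-0.573701, -1.498479) → end (x,ẋ)=(-1.462354, -4.393620)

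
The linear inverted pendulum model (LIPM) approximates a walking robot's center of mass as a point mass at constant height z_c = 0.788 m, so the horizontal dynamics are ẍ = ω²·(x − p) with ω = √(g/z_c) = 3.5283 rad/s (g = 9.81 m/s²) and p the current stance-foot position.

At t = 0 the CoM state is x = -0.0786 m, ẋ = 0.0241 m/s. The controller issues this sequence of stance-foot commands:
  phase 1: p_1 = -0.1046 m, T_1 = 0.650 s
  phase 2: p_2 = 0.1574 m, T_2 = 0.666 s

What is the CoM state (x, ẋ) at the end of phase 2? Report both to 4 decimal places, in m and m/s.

x = 0.4768, ẋ = 1.2145

phase 1: p=-0.1046, T=0.650, ωT=2.293395, cosh=5.004722, sinh=4.903798; start (x,ẋ)=(-0.078600, 0.024100) → end (x,ẋ)=(0.059018, 0.570468)
phase 2: p=0.1574, T=0.666, ωT=2.349848, cosh=5.289679, sinh=5.194295; start (x,ẋ)=(0.059018, 0.570468) → end (x,ẋ)=(0.476823, 1.214542)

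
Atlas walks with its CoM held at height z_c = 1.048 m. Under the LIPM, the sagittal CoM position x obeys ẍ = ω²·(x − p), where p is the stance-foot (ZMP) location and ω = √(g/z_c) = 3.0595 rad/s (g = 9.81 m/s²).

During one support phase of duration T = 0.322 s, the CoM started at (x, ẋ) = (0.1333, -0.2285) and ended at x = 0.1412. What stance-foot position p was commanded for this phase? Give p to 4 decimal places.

p = -0.0454

ωT = 3.0595·0.322 = 0.985159; cosh(ωT) = 1.525809, sinh(ωT) = 1.152429
x(T) = p + (x₀−p)·cosh(ωT) + (ẋ₀/ω)·sinh(ωT) ⇒ p·(1 − cosh) = x(T) − x₀·cosh − (ẋ₀/ω)·sinh
numerator   = 0.1412 − (0.1333)·1.525809 − (-0.2285/3.0595)·1.152429 = 0.023879
denominator = 1 − 1.525809 = -0.525809
p = 0.023879 / -0.525809 = -0.0454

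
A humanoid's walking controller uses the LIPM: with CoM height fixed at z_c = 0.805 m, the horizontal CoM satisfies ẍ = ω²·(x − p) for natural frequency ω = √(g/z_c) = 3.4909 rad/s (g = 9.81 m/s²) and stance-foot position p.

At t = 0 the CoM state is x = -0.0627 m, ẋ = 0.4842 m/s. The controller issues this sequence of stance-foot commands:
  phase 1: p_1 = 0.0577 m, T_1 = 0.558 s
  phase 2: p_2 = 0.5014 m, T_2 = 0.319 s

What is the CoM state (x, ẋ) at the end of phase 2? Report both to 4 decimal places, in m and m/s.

phase 1: p=0.0577, T=0.558, ωT=1.947922, cosh=3.578334, sinh=3.435764; start (x,ẋ)=(-0.062700, 0.484200) → end (x,ẋ)=(0.103421, 0.288563)
phase 2: p=0.5014, T=0.319, ωT=1.113597, cosh=1.686834, sinh=1.358459; start (x,ẋ)=(0.103421, 0.288563) → end (x,ẋ)=(-0.057632, -1.400556)

x = -0.0576, ẋ = -1.4006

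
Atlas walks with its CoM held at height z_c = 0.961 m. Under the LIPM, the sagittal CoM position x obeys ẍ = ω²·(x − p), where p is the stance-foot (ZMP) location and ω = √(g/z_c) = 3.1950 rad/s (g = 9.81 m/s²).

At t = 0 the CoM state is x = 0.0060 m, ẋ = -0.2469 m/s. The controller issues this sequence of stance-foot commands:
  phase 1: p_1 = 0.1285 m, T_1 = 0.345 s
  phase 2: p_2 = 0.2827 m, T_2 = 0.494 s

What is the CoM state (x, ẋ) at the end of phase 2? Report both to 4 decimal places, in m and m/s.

phase 1: p=0.1285, T=0.345, ωT=1.102275, cosh=1.671561, sinh=1.339447; start (x,ẋ)=(0.006000, -0.246900) → end (x,ẋ)=(-0.179775, -0.936951)
phase 2: p=0.2827, T=0.494, ωT=1.578330, cosh=2.526587, sinh=2.320268; start (x,ẋ)=(-0.179775, -0.936951) → end (x,ẋ)=(-1.566214, -5.795732)

x = -1.5662, ẋ = -5.7957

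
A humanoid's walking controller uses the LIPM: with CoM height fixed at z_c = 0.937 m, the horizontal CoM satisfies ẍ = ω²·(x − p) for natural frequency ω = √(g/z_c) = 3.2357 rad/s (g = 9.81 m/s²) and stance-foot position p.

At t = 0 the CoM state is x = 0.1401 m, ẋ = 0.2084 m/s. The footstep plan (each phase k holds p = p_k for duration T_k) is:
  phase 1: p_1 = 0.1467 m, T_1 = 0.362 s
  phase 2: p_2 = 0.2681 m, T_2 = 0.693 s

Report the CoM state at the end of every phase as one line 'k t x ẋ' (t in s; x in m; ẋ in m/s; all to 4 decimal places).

1 0.3620 0.2289 0.3373
2 1.0550 0.5669 1.0163

phase 1: p=0.1467, T=0.362, ωT=1.171323, cosh=1.768108, sinh=1.458151; start (x,ẋ)=(0.140100, 0.208400) → end (x,ẋ)=(0.228945, 0.337334)
phase 2: p=0.2681, T=0.693, ωT=2.242340, cosh=4.760774, sinh=4.654564; start (x,ẋ)=(0.228945, 0.337334) → end (x,ẋ)=(0.566947, 1.016264)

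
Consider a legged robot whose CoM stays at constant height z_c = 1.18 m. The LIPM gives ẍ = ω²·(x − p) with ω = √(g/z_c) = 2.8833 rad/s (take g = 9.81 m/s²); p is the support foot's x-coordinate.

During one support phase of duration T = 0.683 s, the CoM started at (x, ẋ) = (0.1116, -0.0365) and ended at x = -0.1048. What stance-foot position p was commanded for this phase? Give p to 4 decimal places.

ωT = 2.8833·0.683 = 1.969294; cosh(ωT) = 3.652585, sinh(ωT) = 3.513030
x(T) = p + (x₀−p)·cosh(ωT) + (ẋ₀/ω)·sinh(ωT) ⇒ p·(1 − cosh) = x(T) − x₀·cosh − (ẋ₀/ω)·sinh
numerator   = -0.1048 − (0.1116)·3.652585 − (-0.0365/2.8833)·3.513030 = -0.467957
denominator = 1 − 3.652585 = -2.652585
p = -0.467957 / -2.652585 = 0.1764

p = 0.1764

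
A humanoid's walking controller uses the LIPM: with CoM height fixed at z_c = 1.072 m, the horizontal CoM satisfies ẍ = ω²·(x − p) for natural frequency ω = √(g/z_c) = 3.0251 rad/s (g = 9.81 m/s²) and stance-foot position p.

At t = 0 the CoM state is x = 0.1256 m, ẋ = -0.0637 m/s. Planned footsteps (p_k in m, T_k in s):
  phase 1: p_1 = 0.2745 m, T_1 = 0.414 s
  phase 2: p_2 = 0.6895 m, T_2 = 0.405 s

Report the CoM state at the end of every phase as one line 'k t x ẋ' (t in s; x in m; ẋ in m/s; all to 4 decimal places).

1 0.4140 -0.0411 -0.8441
2 0.8190 -1.0956 -4.9988

phase 1: p=0.2745, T=0.414, ωT=1.252391, cosh=1.892260, sinh=1.606440; start (x,ẋ)=(0.125600, -0.063700) → end (x,ẋ)=(-0.041085, -0.844137)
phase 2: p=0.6895, T=0.405, ωT=1.225166, cosh=1.849219, sinh=1.555510; start (x,ẋ)=(-0.041085, -0.844137) → end (x,ẋ)=(-1.095568, -4.998815)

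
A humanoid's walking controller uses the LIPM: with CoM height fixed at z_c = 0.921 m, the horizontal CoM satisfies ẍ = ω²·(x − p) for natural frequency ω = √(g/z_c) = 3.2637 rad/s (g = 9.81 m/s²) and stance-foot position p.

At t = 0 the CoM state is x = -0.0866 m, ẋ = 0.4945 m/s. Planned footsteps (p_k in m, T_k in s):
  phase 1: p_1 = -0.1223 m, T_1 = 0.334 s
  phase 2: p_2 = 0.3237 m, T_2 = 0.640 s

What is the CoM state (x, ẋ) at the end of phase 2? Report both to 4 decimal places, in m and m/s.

x = 0.7413, ẋ = 1.5590

phase 1: p=-0.1223, T=0.334, ωT=1.090076, cosh=1.655345, sinh=1.319154; start (x,ẋ)=(-0.086600, 0.494500) → end (x,ẋ)=(0.136668, 0.972268)
phase 2: p=0.3237, T=0.640, ωT=2.088768, cosh=4.099400, sinh=3.975561; start (x,ẋ)=(0.136668, 0.972268) → end (x,ẋ)=(0.741314, 1.558966)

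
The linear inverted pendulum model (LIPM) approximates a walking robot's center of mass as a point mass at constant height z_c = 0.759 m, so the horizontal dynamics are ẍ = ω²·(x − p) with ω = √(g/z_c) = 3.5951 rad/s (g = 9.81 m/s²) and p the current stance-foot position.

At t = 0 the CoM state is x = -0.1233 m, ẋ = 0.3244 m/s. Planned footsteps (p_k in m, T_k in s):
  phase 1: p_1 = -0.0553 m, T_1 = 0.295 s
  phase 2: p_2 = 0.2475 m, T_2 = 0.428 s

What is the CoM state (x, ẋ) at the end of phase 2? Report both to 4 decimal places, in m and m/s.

phase 1: p=-0.0553, T=0.295, ωT=1.060554, cosh=1.617118, sinh=1.270854; start (x,ẋ)=(-0.123300, 0.324400) → end (x,ẋ)=(-0.050590, 0.213911)
phase 2: p=0.2475, T=0.428, ωT=1.538703, cosh=2.436601, sinh=2.221942; start (x,ẋ)=(-0.050590, 0.213911) → end (x,ẋ)=(-0.346619, -1.859956)

x = -0.3466, ẋ = -1.8600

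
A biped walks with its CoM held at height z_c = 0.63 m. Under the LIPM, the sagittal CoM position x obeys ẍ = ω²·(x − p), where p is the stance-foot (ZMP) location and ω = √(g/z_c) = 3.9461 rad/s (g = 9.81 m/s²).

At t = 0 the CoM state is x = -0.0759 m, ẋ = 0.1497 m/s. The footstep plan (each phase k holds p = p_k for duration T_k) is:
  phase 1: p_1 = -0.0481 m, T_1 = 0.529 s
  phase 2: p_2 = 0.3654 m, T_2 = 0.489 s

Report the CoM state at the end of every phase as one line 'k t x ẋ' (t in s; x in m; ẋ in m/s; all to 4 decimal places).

phase 1: p=-0.0481, T=0.529, ωT=2.087487, cosh=4.094310, sinh=3.970312; start (x,ẋ)=(-0.075900, 0.149700) → end (x,ẋ)=(-0.011303, 0.177369)
phase 2: p=0.3654, T=0.489, ωT=1.929643, cosh=3.516125, sinh=3.370925; start (x,ẋ)=(-0.011303, 0.177369) → end (x,ẋ)=(-0.807620, -4.387260)

1 0.5290 -0.0113 0.1774
2 1.0180 -0.8076 -4.3873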